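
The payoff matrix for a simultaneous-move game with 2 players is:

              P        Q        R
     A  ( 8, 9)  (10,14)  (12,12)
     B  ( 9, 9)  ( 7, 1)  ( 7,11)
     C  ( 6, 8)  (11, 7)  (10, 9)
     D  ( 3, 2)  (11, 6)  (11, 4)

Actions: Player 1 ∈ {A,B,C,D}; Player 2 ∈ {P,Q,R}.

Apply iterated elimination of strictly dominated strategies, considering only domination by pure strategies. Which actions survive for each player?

P2 drop P (R beats it: A:12>9 B:11>9 C:9>8 D:4>2)
P1 drop B (A beats it: Q:10>7 R:12>7)
P1→{A,C,D} P2→{Q,R}

IESDS → P1:{A,C,D} P2:{Q,R}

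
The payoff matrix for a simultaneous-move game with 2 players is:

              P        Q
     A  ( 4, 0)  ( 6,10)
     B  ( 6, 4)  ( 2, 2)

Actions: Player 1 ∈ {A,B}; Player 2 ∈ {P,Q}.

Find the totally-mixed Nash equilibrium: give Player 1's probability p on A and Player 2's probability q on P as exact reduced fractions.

p=1/6, q=2/3

P1 indiff ⇒ q·4+(1-q)·6 = q·6+(1-q)·2 ⇒ q(-2) = (1-q)(-4) ⇒ q = 2/3
P2 indiff ⇒ p·0+(1-p)·4 = p·10+(1-p)·2 ⇒ p(-10) = (1-p)(-2) ⇒ p = 1/6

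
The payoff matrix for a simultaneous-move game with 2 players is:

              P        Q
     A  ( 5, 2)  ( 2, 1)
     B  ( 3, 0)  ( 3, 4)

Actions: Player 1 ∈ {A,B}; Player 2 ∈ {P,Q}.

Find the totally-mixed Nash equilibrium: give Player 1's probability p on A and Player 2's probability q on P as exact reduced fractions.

P1 indiff ⇒ q·5+(1-q)·2 = q·3+(1-q)·3 ⇒ q(2) = (1-q)(1) ⇒ q = 1/3
P2 indiff ⇒ p·2+(1-p)·0 = p·1+(1-p)·4 ⇒ p(1) = (1-p)(4) ⇒ p = 4/5

(p,q) = (4/5, 1/3)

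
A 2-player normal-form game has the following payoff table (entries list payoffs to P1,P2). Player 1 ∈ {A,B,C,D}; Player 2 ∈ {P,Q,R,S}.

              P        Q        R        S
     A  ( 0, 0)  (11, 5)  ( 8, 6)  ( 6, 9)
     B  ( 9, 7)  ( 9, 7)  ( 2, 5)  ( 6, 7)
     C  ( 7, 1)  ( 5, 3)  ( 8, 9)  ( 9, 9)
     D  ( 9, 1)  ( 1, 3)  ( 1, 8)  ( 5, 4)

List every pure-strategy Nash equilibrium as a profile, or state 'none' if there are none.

(A,P): not NE [P1→D gives 9>0; P2→S gives 9>0]
(A,Q): not NE [P2→S gives 9>5]
(A,R): not NE [P2→S gives 9>6]
(A,S): not NE [P1→C gives 9>6]
(B,P): NE
(B,Q): not NE [P1→A gives 11>9]
(B,R): not NE [P1→C gives 8>2; P2→S gives 7>5]
(B,S): not NE [P1→C gives 9>6]
(C,P): not NE [P1→D gives 9>7; P2→S gives 9>1]
(C,Q): not NE [P1→A gives 11>5; P2→S gives 9>3]
(C,R): NE
(C,S): NE
(D,P): not NE [P2→R gives 8>1]
(D,Q): not NE [P1→A gives 11>1; P2→R gives 8>3]
(D,R): not NE [P1→C gives 8>1]
(D,S): not NE [P1→C gives 9>5; P2→R gives 8>4]

Nash profiles: (B,P), (C,R), (C,S)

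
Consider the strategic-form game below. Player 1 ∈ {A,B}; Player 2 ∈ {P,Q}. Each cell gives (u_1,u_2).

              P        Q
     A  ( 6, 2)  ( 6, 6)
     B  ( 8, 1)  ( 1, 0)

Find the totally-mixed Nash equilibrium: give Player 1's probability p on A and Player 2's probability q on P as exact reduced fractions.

P1 indiff ⇒ q·6+(1-q)·6 = q·8+(1-q)·1 ⇒ q(-2) = (1-q)(-5) ⇒ q = 5/7
P2 indiff ⇒ p·2+(1-p)·1 = p·6+(1-p)·0 ⇒ p(-4) = (1-p)(-1) ⇒ p = 1/5

P1 mixes 1/5 on A; P2 mixes 5/7 on P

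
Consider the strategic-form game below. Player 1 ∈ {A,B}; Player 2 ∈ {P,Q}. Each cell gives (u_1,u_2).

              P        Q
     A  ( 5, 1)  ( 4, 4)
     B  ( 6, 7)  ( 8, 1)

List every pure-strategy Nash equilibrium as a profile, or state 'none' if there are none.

(A,P): not NE [P1→B gives 6>5; P2→Q gives 4>1]
(A,Q): not NE [P1→B gives 8>4]
(B,P): NE
(B,Q): not NE [P2→P gives 7>1]

PSNE = {(B,P)}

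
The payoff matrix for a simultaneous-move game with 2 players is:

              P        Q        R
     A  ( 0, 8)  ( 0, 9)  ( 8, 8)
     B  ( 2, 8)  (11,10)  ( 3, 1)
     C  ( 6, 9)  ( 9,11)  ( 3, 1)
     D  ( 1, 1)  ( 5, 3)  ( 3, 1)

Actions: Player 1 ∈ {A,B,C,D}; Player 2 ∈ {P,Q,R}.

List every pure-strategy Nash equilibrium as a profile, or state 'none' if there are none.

NE set: (B,Q)

(A,P): not NE [P1→C gives 6>0; P2→Q gives 9>8]
(A,Q): not NE [P1→B gives 11>0]
(A,R): not NE [P2→Q gives 9>8]
(B,P): not NE [P1→C gives 6>2; P2→Q gives 10>8]
(B,Q): NE
(B,R): not NE [P1→A gives 8>3; P2→Q gives 10>1]
(C,P): not NE [P2→Q gives 11>9]
(C,Q): not NE [P1→B gives 11>9]
(C,R): not NE [P1→A gives 8>3; P2→Q gives 11>1]
(D,P): not NE [P1→C gives 6>1; P2→Q gives 3>1]
(D,Q): not NE [P1→B gives 11>5]
(D,R): not NE [P1→A gives 8>3; P2→Q gives 3>1]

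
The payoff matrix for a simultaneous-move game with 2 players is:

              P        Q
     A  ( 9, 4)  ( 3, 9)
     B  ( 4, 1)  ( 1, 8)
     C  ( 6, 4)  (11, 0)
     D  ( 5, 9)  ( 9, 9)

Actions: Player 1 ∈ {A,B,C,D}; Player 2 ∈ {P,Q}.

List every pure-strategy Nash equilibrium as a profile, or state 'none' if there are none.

Equilibria: none

(A,P): not NE [P2→Q gives 9>4]
(A,Q): not NE [P1→C gives 11>3]
(B,P): not NE [P1→A gives 9>4; P2→Q gives 8>1]
(B,Q): not NE [P1→C gives 11>1]
(C,P): not NE [P1→A gives 9>6]
(C,Q): not NE [P2→P gives 4>0]
(D,P): not NE [P1→A gives 9>5]
(D,Q): not NE [P1→C gives 11>9]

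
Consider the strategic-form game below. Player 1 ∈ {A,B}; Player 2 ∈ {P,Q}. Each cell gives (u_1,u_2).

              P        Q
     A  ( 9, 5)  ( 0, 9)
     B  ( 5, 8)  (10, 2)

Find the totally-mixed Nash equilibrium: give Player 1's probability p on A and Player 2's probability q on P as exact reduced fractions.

P1 indiff ⇒ q·9+(1-q)·0 = q·5+(1-q)·10 ⇒ q(4) = (1-q)(10) ⇒ q = 5/7
P2 indiff ⇒ p·5+(1-p)·8 = p·9+(1-p)·2 ⇒ p(-4) = (1-p)(-6) ⇒ p = 3/5

p=3/5, q=5/7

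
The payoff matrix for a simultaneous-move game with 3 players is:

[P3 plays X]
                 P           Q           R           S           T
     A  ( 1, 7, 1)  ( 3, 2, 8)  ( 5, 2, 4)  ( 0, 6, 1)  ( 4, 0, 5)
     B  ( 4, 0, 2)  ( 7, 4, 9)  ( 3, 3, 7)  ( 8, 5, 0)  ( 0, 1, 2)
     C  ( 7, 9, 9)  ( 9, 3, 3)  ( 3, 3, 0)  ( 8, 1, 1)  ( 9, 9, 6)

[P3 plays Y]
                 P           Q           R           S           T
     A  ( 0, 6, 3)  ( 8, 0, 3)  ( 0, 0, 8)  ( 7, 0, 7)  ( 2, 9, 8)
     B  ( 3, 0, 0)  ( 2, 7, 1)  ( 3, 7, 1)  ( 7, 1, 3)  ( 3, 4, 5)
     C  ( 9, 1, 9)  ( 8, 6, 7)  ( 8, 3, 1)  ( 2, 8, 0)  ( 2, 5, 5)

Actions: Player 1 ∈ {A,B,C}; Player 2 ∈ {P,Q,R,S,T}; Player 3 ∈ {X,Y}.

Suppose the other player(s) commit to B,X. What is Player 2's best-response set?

u_2(P vs B,X) = 0
u_2(Q vs B,X) = 4
u_2(R vs B,X) = 3
u_2(S vs B,X) = 5
u_2(T vs B,X) = 1
max payoff 5 at {S}

argmax u_2 = {S}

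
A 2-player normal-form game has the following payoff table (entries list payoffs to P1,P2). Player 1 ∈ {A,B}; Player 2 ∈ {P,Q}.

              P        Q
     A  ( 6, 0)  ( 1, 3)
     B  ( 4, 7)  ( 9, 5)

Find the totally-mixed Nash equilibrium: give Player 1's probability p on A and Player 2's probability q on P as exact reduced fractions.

P1 indiff ⇒ q·6+(1-q)·1 = q·4+(1-q)·9 ⇒ q(2) = (1-q)(8) ⇒ q = 4/5
P2 indiff ⇒ p·0+(1-p)·7 = p·3+(1-p)·5 ⇒ p(-3) = (1-p)(-2) ⇒ p = 2/5

p=2/5, q=4/5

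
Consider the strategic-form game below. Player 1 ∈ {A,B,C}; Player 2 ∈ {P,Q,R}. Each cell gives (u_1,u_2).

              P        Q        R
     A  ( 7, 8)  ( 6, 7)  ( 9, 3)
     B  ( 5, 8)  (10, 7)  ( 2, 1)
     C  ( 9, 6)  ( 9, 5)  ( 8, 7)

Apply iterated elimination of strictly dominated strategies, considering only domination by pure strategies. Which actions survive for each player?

P2 drop Q (P beats it: A:8>7 B:8>7 C:6>5)
P1 drop B (A beats it: P:7>5 R:9>2)
P1→{A,C} P2→{P,R}

Remaining: P1:{A,C} P2:{P,R}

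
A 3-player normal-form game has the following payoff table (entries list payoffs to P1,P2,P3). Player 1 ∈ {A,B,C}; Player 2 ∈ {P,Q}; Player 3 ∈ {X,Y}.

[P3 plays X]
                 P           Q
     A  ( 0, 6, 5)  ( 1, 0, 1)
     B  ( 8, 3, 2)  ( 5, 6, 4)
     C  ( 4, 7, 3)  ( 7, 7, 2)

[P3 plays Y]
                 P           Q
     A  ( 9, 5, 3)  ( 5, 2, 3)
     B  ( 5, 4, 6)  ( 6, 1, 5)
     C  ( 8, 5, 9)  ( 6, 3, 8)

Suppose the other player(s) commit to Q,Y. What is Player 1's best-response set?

u_1(A vs Q,Y) = 5
u_1(B vs Q,Y) = 6
u_1(C vs Q,Y) = 6
max payoff 6 at {B,C}

argmax u_1 = {B,C}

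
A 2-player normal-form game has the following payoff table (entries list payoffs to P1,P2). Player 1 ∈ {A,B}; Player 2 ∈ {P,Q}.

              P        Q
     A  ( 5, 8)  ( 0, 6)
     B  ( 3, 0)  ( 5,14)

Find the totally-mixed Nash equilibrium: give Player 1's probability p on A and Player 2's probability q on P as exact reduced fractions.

P1 indiff ⇒ q·5+(1-q)·0 = q·3+(1-q)·5 ⇒ q(2) = (1-q)(5) ⇒ q = 5/7
P2 indiff ⇒ p·8+(1-p)·0 = p·6+(1-p)·14 ⇒ p(2) = (1-p)(14) ⇒ p = 7/8

(p,q) = (7/8, 5/7)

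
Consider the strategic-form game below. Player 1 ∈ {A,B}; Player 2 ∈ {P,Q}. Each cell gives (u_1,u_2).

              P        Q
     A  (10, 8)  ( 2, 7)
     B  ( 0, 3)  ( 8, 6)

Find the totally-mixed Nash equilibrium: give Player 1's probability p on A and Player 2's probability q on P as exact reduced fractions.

p=3/4, q=3/8

P1 indiff ⇒ q·10+(1-q)·2 = q·0+(1-q)·8 ⇒ q(10) = (1-q)(6) ⇒ q = 3/8
P2 indiff ⇒ p·8+(1-p)·3 = p·7+(1-p)·6 ⇒ p(1) = (1-p)(3) ⇒ p = 3/4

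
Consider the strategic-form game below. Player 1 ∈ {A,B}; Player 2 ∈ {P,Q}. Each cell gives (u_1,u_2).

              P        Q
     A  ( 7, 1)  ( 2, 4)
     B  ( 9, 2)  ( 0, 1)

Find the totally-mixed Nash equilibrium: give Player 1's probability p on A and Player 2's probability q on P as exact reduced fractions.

P1 indiff ⇒ q·7+(1-q)·2 = q·9+(1-q)·0 ⇒ q(-2) = (1-q)(-2) ⇒ q = 1/2
P2 indiff ⇒ p·1+(1-p)·2 = p·4+(1-p)·1 ⇒ p(-3) = (1-p)(-1) ⇒ p = 1/4

P1 mixes 1/4 on A; P2 mixes 1/2 on P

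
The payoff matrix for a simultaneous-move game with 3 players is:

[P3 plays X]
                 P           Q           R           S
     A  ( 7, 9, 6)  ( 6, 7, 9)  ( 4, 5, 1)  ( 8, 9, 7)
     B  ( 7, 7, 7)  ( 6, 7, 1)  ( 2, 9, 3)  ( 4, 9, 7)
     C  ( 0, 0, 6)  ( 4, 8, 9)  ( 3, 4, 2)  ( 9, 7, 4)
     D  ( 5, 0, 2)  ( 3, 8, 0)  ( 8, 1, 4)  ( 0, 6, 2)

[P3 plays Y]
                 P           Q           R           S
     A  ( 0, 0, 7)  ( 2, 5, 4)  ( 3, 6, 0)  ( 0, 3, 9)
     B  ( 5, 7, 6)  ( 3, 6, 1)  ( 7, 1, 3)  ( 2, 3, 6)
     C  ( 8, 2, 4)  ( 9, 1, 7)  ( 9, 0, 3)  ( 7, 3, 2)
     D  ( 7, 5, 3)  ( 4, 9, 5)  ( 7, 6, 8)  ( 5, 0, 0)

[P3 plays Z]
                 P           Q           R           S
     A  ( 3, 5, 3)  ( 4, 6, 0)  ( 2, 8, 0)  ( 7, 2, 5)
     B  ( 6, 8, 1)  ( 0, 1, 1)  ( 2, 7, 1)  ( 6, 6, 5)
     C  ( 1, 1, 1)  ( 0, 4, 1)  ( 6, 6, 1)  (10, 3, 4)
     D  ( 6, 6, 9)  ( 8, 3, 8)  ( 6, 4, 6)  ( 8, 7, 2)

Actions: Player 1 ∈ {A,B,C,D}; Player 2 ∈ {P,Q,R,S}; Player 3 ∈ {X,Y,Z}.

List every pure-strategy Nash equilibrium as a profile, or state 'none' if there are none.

(A,P,X): not NE [P3→Y gives 7>6]
(A,P,Y): not NE [P1→C gives 8>0; P2→R gives 6>0]
(A,P,Z): not NE [P1→D gives 6>3; P2→R gives 8>5; P3→Y gives 7>3]
(A,Q,X): not NE [P2→S gives 9>7]
(A,Q,Y): not NE [P1→C gives 9>2; P2→R gives 6>5; P3→X gives 9>4]
(A,Q,Z): not NE [P1→D gives 8>4; P2→R gives 8>6; P3→X gives 9>0]
(A,R,X): not NE [P1→D gives 8>4; P2→S gives 9>5]
(A,R,Y): not NE [P1→C gives 9>3; P3→X gives 1>0]
(A,R,Z): not NE [P1→D gives 6>2; P3→X gives 1>0]
(A,S,X): not NE [P1→C gives 9>8; P3→Y gives 9>7]
(A,S,Y): not NE [P1→C gives 7>0; P2→R gives 6>3]
(A,S,Z): not NE [P1→C gives 10>7; P2→R gives 8>2; P3→Y gives 9>5]
(B,P,X): not NE [P2→S gives 9>7]
(B,P,Y): not NE [P1→C gives 8>5; P3→X gives 7>6]
(B,P,Z): not NE [P3→X gives 7>1]
(B,Q,X): not NE [P2→S gives 9>7]
(B,Q,Y): not NE [P1→C gives 9>3; P2→P gives 7>6]
(B,Q,Z): not NE [P1→D gives 8>0; P2→P gives 8>1]
(B,R,X): not NE [P1→D gives 8>2]
(B,R,Y): not NE [P1→C gives 9>7; P2→P gives 7>1]
(B,R,Z): not NE [P1→D gives 6>2; P2→P gives 8>7; P3→Y gives 3>1]
(B,S,X): not NE [P1→C gives 9>4]
(B,S,Y): not NE [P1→C gives 7>2; P2→P gives 7>3; P3→X gives 7>6]
(B,S,Z): not NE [P1→C gives 10>6; P2→P gives 8>6; P3→X gives 7>5]
(C,P,X): not NE [P1→B gives 7>0; P2→Q gives 8>0]
(C,P,Y): not NE [P2→S gives 3>2; P3→X gives 6>4]
(C,P,Z): not NE [P1→D gives 6>1; P2→R gives 6>1; P3→X gives 6>1]
(C,Q,X): not NE [P1→B gives 6>4]
(C,Q,Y): not NE [P2→S gives 3>1; P3→X gives 9>7]
(C,Q,Z): not NE [P1→D gives 8>0; P2→R gives 6>4; P3→X gives 9>1]
(C,R,X): not NE [P1→D gives 8>3; P2→Q gives 8>4; P3→Y gives 3>2]
(C,R,Y): not NE [P2→S gives 3>0]
(C,R,Z): not NE [P3→Y gives 3>1]
(C,S,X): not NE [P2→Q gives 8>7]
(C,S,Y): not NE [P3→Z gives 4>2]
(C,S,Z): not NE [P2→R gives 6>3]
(D,P,X): not NE [P1→B gives 7>5; P2→Q gives 8>0; P3→Z gives 9>2]
(D,P,Y): not NE [P1→C gives 8>7; P2→Q gives 9>5; P3→Z gives 9>3]
(D,P,Z): not NE [P2→S gives 7>6]
(D,Q,X): not NE [P1→B gives 6>3; P3→Z gives 8>0]
(D,Q,Y): not NE [P1→C gives 9>4; P3→Z gives 8>5]
(D,Q,Z): not NE [P2→S gives 7>3]
(D,R,X): not NE [P2→Q gives 8>1; P3→Y gives 8>4]
(D,R,Y): not NE [P1→C gives 9>7; P2→Q gives 9>6]
(D,R,Z): not NE [P2→S gives 7>4; P3→Y gives 8>6]
(D,S,X): not NE [P1→C gives 9>0; P2→Q gives 8>6]
(D,S,Y): not NE [P1→C gives 7>5; P2→Q gives 9>0; P3→Z gives 2>0]
(D,S,Z): not NE [P1→C gives 10>8]

No pure NE.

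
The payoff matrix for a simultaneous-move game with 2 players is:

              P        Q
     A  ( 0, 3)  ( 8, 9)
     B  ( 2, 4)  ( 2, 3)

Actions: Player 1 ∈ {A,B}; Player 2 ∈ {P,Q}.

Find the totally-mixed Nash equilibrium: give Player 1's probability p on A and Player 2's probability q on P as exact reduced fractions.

(p,q) = (1/7, 3/4)

P1 indiff ⇒ q·0+(1-q)·8 = q·2+(1-q)·2 ⇒ q(-2) = (1-q)(-6) ⇒ q = 3/4
P2 indiff ⇒ p·3+(1-p)·4 = p·9+(1-p)·3 ⇒ p(-6) = (1-p)(-1) ⇒ p = 1/7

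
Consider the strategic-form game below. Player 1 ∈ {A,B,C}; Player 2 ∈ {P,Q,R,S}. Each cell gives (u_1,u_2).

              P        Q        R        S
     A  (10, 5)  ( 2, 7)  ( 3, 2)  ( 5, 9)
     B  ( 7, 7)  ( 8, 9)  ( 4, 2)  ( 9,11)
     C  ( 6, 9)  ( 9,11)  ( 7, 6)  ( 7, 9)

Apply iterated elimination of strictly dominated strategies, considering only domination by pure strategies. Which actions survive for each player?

Survivors P1:{B,C} P2:{Q,S}

P2 drop P (Q beats it: A:7>5 B:9>7 C:11>9)
P1 drop A (B beats it: Q:8>2 R:4>3 S:9>5)
P2 drop R (Q beats it: B:9>2 C:11>6)
P1→{B,C} P2→{Q,S}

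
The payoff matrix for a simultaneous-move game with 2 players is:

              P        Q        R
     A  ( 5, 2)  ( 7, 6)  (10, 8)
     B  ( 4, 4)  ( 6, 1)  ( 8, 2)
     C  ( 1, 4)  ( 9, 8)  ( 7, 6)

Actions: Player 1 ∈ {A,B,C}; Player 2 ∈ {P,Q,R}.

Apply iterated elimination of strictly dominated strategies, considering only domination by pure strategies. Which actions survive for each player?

P1 drop B (A beats it: P:5>4 Q:7>6 R:10>8)
P2 drop P (Q beats it: A:6>2 C:8>4)
P1→{A,C} P2→{Q,R}

Survivors P1:{A,C} P2:{Q,R}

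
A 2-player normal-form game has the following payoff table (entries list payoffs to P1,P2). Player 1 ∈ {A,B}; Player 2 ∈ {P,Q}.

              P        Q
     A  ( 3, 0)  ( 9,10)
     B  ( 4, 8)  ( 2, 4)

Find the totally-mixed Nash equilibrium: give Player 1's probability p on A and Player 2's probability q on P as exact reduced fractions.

P1 indiff ⇒ q·3+(1-q)·9 = q·4+(1-q)·2 ⇒ q(-1) = (1-q)(-7) ⇒ q = 7/8
P2 indiff ⇒ p·0+(1-p)·8 = p·10+(1-p)·4 ⇒ p(-10) = (1-p)(-4) ⇒ p = 2/7

p=2/7, q=7/8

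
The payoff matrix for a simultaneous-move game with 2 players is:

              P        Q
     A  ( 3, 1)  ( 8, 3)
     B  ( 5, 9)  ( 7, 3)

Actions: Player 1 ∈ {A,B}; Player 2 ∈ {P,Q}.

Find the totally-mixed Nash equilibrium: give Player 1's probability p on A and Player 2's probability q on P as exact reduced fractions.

P1 indiff ⇒ q·3+(1-q)·8 = q·5+(1-q)·7 ⇒ q(-2) = (1-q)(-1) ⇒ q = 1/3
P2 indiff ⇒ p·1+(1-p)·9 = p·3+(1-p)·3 ⇒ p(-2) = (1-p)(-6) ⇒ p = 3/4

p=3/4, q=1/3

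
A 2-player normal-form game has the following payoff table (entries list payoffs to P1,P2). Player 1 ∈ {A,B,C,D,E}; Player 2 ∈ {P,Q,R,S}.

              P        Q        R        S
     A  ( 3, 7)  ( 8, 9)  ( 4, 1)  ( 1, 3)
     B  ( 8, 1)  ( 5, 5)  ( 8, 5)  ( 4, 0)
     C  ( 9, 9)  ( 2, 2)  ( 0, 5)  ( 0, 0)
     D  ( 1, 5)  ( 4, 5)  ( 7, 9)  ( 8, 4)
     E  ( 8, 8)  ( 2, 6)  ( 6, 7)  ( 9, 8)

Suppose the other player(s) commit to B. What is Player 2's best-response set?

u_2(P vs B) = 1
u_2(Q vs B) = 5
u_2(R vs B) = 5
u_2(S vs B) = 0
max payoff 5 at {Q,R}

P2 best: {Q,R}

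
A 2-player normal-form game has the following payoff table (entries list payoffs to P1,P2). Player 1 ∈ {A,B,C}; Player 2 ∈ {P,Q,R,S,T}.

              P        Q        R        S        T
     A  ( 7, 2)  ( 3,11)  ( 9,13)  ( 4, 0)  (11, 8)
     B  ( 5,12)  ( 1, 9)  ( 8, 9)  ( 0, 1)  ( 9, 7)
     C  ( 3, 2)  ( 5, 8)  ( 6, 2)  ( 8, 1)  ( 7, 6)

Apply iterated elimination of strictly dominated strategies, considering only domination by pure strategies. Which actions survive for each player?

Remaining: P1:{A,C} P2:{Q,R}

P1 drop B (A beats it: P:7>5 Q:3>1 R:9>8 S:4>0 T:11>9)
P2 drop P (Q beats it: A:11>2 C:8>2)
P2 drop S (Q beats it: A:11>0 C:8>1)
P2 drop T (Q beats it: A:11>8 C:8>6)
P1→{A,C} P2→{Q,R}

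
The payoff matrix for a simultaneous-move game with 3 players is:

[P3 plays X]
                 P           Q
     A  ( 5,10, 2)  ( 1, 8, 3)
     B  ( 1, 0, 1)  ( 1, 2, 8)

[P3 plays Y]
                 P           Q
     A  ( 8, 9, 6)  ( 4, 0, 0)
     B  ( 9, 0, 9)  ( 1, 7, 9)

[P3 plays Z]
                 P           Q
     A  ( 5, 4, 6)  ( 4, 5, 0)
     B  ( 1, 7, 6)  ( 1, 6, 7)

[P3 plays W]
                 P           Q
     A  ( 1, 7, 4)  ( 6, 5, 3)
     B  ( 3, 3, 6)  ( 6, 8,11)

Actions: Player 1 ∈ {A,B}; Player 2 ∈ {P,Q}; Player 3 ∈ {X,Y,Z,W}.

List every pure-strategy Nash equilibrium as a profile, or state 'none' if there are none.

Nash profiles: (B,Q,W)

(A,P,X): not NE [P3→Z gives 6>2]
(A,P,Y): not NE [P1→B gives 9>8]
(A,P,Z): not NE [P2→Q gives 5>4]
(A,P,W): not NE [P1→B gives 3>1; P3→Z gives 6>4]
(A,Q,X): not NE [P2→P gives 10>8]
(A,Q,Y): not NE [P2→P gives 9>0; P3→W gives 3>0]
(A,Q,Z): not NE [P3→W gives 3>0]
(A,Q,W): not NE [P2→P gives 7>5]
(B,P,X): not NE [P1→A gives 5>1; P2→Q gives 2>0; P3→Y gives 9>1]
(B,P,Y): not NE [P2→Q gives 7>0]
(B,P,Z): not NE [P1→A gives 5>1; P3→Y gives 9>6]
(B,P,W): not NE [P2→Q gives 8>3; P3→Y gives 9>6]
(B,Q,X): not NE [P3→W gives 11>8]
(B,Q,Y): not NE [P1→A gives 4>1; P3→W gives 11>9]
(B,Q,Z): not NE [P1→A gives 4>1; P2→P gives 7>6; P3→W gives 11>7]
(B,Q,W): NE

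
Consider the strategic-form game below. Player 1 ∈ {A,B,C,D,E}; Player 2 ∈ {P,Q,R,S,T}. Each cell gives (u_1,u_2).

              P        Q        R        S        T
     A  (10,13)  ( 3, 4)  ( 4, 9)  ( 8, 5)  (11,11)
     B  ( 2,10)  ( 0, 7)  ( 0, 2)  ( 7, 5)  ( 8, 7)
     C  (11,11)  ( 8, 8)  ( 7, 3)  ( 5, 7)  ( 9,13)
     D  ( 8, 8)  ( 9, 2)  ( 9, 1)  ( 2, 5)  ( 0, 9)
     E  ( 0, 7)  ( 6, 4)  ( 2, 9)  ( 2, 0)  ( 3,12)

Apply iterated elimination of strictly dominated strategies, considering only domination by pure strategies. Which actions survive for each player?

P1 drop B (A beats it: P:10>2 Q:3>0 R:4>0 S:8>7 T:11>8)
P1 drop E (C beats it: P:11>0 Q:8>6 R:7>2 S:5>2 T:9>3)
P2 drop Q (P beats it: A:13>4 C:11>8 D:8>2)
P2 drop R (P beats it: A:13>9 C:11>3 D:8>1)
P1 drop D (A beats it: P:10>8 S:8>2 T:11>0)
P2 drop S (P beats it: A:13>5 C:11>7)
P1→{A,C} P2→{P,T}

IESDS → P1:{A,C} P2:{P,T}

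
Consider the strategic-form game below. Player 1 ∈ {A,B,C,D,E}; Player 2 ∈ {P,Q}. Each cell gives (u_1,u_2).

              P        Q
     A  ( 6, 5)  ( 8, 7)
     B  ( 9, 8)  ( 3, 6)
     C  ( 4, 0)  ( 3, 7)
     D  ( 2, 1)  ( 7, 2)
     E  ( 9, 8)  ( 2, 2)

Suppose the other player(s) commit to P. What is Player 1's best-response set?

u_1(A vs P) = 6
u_1(B vs P) = 9
u_1(C vs P) = 4
u_1(D vs P) = 2
u_1(E vs P) = 9
max payoff 9 at {B,E}

BR_1 = {B,E}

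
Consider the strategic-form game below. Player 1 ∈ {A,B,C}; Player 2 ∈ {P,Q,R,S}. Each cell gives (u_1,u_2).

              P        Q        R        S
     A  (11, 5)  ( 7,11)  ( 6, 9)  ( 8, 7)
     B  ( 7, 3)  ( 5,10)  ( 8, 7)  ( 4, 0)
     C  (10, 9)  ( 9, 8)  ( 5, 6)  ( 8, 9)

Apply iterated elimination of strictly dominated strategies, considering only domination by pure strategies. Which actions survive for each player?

IESDS → P1:{A,C} P2:{P,Q,S}

P2 drop R (Q beats it: A:11>9 B:10>7 C:8>6)
P1 drop B (A beats it: P:11>7 Q:7>5 S:8>4)
P1→{A,C} P2→{P,Q,S}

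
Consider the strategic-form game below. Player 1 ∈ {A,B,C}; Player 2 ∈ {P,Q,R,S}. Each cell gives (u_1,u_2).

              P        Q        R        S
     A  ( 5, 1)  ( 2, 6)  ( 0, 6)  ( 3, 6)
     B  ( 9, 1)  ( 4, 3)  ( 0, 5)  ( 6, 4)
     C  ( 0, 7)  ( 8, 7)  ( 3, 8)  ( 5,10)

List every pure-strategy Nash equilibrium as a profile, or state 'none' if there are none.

No pure NE.

(A,P): not NE [P1→B gives 9>5; P2→S gives 6>1]
(A,Q): not NE [P1→C gives 8>2]
(A,R): not NE [P1→C gives 3>0]
(A,S): not NE [P1→B gives 6>3]
(B,P): not NE [P2→R gives 5>1]
(B,Q): not NE [P1→C gives 8>4; P2→R gives 5>3]
(B,R): not NE [P1→C gives 3>0]
(B,S): not NE [P2→R gives 5>4]
(C,P): not NE [P1→B gives 9>0; P2→S gives 10>7]
(C,Q): not NE [P2→S gives 10>7]
(C,R): not NE [P2→S gives 10>8]
(C,S): not NE [P1→B gives 6>5]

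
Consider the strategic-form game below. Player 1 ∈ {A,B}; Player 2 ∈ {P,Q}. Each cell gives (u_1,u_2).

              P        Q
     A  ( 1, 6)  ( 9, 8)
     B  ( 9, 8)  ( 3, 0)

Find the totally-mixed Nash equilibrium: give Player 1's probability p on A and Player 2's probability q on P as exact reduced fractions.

P1 mixes 4/5 on A; P2 mixes 3/7 on P

P1 indiff ⇒ q·1+(1-q)·9 = q·9+(1-q)·3 ⇒ q(-8) = (1-q)(-6) ⇒ q = 3/7
P2 indiff ⇒ p·6+(1-p)·8 = p·8+(1-p)·0 ⇒ p(-2) = (1-p)(-8) ⇒ p = 4/5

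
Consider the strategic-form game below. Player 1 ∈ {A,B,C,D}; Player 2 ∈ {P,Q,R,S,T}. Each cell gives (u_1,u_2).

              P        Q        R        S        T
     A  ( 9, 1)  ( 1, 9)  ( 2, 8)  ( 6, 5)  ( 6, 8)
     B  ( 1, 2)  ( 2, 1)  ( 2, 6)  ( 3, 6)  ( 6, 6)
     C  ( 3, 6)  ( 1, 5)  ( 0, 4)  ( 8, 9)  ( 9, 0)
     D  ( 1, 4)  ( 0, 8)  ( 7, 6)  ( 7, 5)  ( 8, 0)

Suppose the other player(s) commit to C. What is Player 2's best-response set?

u_2(P vs C) = 6
u_2(Q vs C) = 5
u_2(R vs C) = 4
u_2(S vs C) = 9
u_2(T vs C) = 0
max payoff 9 at {S}

P2 best: {S}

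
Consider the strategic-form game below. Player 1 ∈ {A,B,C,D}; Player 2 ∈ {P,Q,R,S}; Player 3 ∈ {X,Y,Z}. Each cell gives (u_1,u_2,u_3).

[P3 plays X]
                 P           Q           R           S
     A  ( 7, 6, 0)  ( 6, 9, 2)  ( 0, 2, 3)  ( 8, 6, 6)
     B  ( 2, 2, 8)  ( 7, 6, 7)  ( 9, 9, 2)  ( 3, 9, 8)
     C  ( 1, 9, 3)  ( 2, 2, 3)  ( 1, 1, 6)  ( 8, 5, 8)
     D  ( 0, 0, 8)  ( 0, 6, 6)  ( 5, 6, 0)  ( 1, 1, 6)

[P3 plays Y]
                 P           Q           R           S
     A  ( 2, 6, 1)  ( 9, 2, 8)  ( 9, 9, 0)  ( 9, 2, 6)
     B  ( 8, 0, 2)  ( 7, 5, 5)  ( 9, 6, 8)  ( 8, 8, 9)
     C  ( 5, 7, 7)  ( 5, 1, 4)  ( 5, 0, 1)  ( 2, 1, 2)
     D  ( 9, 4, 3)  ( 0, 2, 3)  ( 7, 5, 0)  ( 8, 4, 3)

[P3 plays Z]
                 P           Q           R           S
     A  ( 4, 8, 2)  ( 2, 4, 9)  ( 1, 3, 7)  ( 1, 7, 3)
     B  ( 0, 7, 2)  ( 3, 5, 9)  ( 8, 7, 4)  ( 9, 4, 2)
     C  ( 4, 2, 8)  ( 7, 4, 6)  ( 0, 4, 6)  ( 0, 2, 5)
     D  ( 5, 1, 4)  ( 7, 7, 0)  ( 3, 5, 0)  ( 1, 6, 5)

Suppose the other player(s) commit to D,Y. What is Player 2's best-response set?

argmax u_2 = {R}

u_2(P vs D,Y) = 4
u_2(Q vs D,Y) = 2
u_2(R vs D,Y) = 5
u_2(S vs D,Y) = 4
max payoff 5 at {R}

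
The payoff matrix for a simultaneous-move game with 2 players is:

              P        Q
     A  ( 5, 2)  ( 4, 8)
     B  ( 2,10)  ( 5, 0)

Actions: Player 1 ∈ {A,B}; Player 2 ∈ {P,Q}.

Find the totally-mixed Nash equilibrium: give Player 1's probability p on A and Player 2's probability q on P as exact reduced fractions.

P1 mixes 5/8 on A; P2 mixes 1/4 on P

P1 indiff ⇒ q·5+(1-q)·4 = q·2+(1-q)·5 ⇒ q(3) = (1-q)(1) ⇒ q = 1/4
P2 indiff ⇒ p·2+(1-p)·10 = p·8+(1-p)·0 ⇒ p(-6) = (1-p)(-10) ⇒ p = 5/8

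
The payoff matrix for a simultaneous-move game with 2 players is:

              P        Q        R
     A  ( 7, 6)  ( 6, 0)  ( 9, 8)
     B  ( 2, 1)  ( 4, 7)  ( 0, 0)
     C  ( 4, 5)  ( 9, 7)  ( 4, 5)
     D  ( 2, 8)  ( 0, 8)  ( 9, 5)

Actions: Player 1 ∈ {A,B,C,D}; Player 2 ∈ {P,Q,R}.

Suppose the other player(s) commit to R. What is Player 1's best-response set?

u_1(A vs R) = 9
u_1(B vs R) = 0
u_1(C vs R) = 4
u_1(D vs R) = 9
max payoff 9 at {A,D}

P1 best: {A,D}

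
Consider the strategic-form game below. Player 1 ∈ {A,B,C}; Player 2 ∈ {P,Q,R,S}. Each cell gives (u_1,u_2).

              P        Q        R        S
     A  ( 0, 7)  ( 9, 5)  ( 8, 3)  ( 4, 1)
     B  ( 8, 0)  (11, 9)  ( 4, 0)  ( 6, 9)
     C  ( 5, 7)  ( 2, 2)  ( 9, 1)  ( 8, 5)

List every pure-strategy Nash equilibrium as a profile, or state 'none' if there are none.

NE set: (B,Q)

(A,P): not NE [P1→B gives 8>0]
(A,Q): not NE [P1→B gives 11>9; P2→P gives 7>5]
(A,R): not NE [P1→C gives 9>8; P2→P gives 7>3]
(A,S): not NE [P1→C gives 8>4; P2→P gives 7>1]
(B,P): not NE [P2→S gives 9>0]
(B,Q): NE
(B,R): not NE [P1→C gives 9>4; P2→S gives 9>0]
(B,S): not NE [P1→C gives 8>6]
(C,P): not NE [P1→B gives 8>5]
(C,Q): not NE [P1→B gives 11>2; P2→P gives 7>2]
(C,R): not NE [P2→P gives 7>1]
(C,S): not NE [P2→P gives 7>5]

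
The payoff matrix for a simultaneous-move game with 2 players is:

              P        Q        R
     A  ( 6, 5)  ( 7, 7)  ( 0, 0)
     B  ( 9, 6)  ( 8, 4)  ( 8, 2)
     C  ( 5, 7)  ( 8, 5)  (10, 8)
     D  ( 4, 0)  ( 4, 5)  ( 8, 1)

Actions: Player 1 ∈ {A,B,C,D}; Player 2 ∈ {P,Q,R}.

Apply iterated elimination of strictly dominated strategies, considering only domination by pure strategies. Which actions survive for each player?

IESDS → P1:{B,C} P2:{P,R}

P1 drop A (B beats it: P:9>6 Q:8>7 R:8>0)
P1 drop D (C beats it: P:5>4 Q:8>4 R:10>8)
P2 drop Q (P beats it: B:6>4 C:7>5)
P1→{B,C} P2→{P,R}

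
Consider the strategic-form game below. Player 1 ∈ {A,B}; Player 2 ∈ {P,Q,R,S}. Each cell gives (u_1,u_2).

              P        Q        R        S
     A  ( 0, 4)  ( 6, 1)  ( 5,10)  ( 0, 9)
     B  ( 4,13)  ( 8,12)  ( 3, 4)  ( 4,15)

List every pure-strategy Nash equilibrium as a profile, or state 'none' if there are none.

PSNE = {(A,R), (B,S)}

(A,P): not NE [P1→B gives 4>0; P2→R gives 10>4]
(A,Q): not NE [P1→B gives 8>6; P2→R gives 10>1]
(A,R): NE
(A,S): not NE [P1→B gives 4>0; P2→R gives 10>9]
(B,P): not NE [P2→S gives 15>13]
(B,Q): not NE [P2→S gives 15>12]
(B,R): not NE [P1→A gives 5>3; P2→S gives 15>4]
(B,S): NE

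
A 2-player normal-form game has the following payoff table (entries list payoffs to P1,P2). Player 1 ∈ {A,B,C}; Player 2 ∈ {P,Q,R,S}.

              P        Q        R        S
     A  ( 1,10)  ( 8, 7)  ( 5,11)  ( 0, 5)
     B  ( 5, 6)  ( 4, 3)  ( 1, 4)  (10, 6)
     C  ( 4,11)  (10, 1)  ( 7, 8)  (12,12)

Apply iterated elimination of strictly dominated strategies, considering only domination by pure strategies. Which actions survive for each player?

P1 drop A (C beats it: P:4>1 Q:10>8 R:7>5 S:12>0)
P2 drop Q (P beats it: B:6>3 C:11>1)
P2 drop R (P beats it: B:6>4 C:11>8)
P1→{B,C} P2→{P,S}

Survivors P1:{B,C} P2:{P,S}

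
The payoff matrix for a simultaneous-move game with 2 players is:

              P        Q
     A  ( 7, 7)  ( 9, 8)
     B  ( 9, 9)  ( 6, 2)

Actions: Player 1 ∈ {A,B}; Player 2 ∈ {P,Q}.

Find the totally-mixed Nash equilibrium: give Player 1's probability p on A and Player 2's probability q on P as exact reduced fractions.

P1 indiff ⇒ q·7+(1-q)·9 = q·9+(1-q)·6 ⇒ q(-2) = (1-q)(-3) ⇒ q = 3/5
P2 indiff ⇒ p·7+(1-p)·9 = p·8+(1-p)·2 ⇒ p(-1) = (1-p)(-7) ⇒ p = 7/8

P1 mixes 7/8 on A; P2 mixes 3/5 on P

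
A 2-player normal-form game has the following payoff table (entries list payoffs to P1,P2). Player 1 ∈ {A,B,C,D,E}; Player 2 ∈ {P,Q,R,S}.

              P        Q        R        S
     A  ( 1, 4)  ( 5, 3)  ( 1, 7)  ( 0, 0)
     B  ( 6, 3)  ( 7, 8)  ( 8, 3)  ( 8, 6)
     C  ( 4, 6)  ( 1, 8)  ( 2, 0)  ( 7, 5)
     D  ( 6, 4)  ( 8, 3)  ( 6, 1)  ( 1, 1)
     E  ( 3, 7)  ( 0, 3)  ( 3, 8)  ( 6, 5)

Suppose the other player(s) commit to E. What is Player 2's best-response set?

P2 best: {R}

u_2(P vs E) = 7
u_2(Q vs E) = 3
u_2(R vs E) = 8
u_2(S vs E) = 5
max payoff 8 at {R}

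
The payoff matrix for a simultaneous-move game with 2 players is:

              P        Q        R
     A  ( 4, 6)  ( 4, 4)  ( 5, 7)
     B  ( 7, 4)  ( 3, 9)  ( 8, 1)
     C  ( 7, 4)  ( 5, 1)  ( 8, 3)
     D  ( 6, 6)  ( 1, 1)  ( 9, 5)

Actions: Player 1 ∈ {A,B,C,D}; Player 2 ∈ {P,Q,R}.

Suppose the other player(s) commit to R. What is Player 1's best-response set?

argmax u_1 = {D}

u_1(A vs R) = 5
u_1(B vs R) = 8
u_1(C vs R) = 8
u_1(D vs R) = 9
max payoff 9 at {D}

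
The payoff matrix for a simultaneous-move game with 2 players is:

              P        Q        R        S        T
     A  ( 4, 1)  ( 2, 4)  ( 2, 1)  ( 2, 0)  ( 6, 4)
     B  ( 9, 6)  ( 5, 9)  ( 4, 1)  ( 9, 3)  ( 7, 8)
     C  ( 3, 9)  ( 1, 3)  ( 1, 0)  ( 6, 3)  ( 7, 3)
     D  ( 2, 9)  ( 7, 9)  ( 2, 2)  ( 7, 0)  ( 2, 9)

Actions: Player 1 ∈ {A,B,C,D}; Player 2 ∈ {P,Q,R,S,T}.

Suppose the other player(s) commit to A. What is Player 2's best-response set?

u_2(P vs A) = 1
u_2(Q vs A) = 4
u_2(R vs A) = 1
u_2(S vs A) = 0
u_2(T vs A) = 4
max payoff 4 at {Q,T}

P2 best: {Q,T}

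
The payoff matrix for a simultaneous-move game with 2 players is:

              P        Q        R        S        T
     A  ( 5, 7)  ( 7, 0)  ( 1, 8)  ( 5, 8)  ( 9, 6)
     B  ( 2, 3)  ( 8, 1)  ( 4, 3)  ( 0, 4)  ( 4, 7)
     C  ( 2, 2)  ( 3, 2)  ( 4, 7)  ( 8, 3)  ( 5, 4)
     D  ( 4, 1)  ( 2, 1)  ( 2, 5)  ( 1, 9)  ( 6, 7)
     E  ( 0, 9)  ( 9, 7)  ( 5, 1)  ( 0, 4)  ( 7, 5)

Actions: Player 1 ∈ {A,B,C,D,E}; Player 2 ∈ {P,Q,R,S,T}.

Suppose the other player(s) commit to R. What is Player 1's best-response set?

u_1(A vs R) = 1
u_1(B vs R) = 4
u_1(C vs R) = 4
u_1(D vs R) = 2
u_1(E vs R) = 5
max payoff 5 at {E}

argmax u_1 = {E}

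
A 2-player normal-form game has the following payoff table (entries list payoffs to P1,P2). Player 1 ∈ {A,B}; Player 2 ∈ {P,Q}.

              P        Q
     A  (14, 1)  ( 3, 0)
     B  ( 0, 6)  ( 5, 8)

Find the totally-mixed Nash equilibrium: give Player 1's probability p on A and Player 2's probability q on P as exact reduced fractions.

P1 indiff ⇒ q·14+(1-q)·3 = q·0+(1-q)·5 ⇒ q(14) = (1-q)(2) ⇒ q = 1/8
P2 indiff ⇒ p·1+(1-p)·6 = p·0+(1-p)·8 ⇒ p(1) = (1-p)(2) ⇒ p = 2/3

(p,q) = (2/3, 1/8)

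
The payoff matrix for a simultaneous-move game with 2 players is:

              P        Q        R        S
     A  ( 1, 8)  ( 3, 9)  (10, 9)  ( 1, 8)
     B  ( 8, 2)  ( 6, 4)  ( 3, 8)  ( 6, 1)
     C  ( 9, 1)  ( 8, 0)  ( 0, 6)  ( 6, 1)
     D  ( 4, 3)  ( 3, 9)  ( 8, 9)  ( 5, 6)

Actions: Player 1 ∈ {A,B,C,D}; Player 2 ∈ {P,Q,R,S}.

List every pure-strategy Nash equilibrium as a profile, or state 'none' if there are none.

Nash profiles: (A,R)

(A,P): not NE [P1→C gives 9>1; P2→R gives 9>8]
(A,Q): not NE [P1→C gives 8>3]
(A,R): NE
(A,S): not NE [P1→C gives 6>1; P2→R gives 9>8]
(B,P): not NE [P1→C gives 9>8; P2→R gives 8>2]
(B,Q): not NE [P1→C gives 8>6; P2→R gives 8>4]
(B,R): not NE [P1→A gives 10>3]
(B,S): not NE [P2→R gives 8>1]
(C,P): not NE [P2→R gives 6>1]
(C,Q): not NE [P2→R gives 6>0]
(C,R): not NE [P1→A gives 10>0]
(C,S): not NE [P2→R gives 6>1]
(D,P): not NE [P1→C gives 9>4; P2→R gives 9>3]
(D,Q): not NE [P1→C gives 8>3]
(D,R): not NE [P1→A gives 10>8]
(D,S): not NE [P1→C gives 6>5; P2→R gives 9>6]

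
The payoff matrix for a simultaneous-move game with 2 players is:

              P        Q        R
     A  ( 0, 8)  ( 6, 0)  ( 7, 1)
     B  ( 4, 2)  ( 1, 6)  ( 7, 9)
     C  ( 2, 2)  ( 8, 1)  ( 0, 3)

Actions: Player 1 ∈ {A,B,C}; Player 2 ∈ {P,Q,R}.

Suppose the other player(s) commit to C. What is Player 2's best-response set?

BR_2 = {R}

u_2(P vs C) = 2
u_2(Q vs C) = 1
u_2(R vs C) = 3
max payoff 3 at {R}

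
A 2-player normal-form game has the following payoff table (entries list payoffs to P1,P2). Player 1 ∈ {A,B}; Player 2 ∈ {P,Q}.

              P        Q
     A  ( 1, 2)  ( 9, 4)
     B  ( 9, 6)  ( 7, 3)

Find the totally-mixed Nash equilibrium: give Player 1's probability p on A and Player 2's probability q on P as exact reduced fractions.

P1 indiff ⇒ q·1+(1-q)·9 = q·9+(1-q)·7 ⇒ q(-8) = (1-q)(-2) ⇒ q = 1/5
P2 indiff ⇒ p·2+(1-p)·6 = p·4+(1-p)·3 ⇒ p(-2) = (1-p)(-3) ⇒ p = 3/5

p=3/5, q=1/5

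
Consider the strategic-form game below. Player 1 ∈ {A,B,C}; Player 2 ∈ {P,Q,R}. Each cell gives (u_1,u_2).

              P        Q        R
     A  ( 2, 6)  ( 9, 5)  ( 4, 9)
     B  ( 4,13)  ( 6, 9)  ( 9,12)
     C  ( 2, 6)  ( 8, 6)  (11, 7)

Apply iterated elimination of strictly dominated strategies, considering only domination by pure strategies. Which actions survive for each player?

P2 drop Q (R beats it: A:9>5 B:12>9 C:7>6)
P1 drop A (B beats it: P:4>2 R:9>4)
P1→{B,C} P2→{P,R}

Remaining: P1:{B,C} P2:{P,R}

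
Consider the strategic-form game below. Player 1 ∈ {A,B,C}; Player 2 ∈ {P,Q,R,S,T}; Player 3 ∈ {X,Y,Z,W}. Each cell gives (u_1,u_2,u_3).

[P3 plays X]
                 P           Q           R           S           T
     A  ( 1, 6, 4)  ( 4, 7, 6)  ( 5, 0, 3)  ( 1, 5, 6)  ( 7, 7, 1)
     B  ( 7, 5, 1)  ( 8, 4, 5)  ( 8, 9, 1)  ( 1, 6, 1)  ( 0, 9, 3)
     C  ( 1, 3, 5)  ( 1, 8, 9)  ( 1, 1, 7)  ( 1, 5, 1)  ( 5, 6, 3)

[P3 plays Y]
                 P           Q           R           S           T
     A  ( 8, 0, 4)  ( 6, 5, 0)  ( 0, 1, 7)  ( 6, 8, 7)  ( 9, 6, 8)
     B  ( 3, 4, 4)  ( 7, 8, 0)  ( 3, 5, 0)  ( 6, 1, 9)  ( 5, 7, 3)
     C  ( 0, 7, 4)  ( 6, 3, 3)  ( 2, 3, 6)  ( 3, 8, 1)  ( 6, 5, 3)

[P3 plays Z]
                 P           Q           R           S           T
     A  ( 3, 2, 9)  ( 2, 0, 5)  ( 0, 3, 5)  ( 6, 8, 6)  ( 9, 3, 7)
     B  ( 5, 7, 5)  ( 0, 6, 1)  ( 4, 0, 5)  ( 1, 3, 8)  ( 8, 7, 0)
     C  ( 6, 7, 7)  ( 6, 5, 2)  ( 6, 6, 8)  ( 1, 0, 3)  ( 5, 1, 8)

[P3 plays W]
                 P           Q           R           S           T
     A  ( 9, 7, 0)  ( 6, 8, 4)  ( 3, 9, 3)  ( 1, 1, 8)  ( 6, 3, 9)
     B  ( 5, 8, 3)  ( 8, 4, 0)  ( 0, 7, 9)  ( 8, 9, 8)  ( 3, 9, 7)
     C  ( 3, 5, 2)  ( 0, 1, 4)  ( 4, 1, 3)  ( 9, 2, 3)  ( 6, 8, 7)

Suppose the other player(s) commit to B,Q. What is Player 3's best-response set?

u_3(X vs B,Q) = 5
u_3(Y vs B,Q) = 0
u_3(Z vs B,Q) = 1
u_3(W vs B,Q) = 0
max payoff 5 at {X}

P3 best: {X}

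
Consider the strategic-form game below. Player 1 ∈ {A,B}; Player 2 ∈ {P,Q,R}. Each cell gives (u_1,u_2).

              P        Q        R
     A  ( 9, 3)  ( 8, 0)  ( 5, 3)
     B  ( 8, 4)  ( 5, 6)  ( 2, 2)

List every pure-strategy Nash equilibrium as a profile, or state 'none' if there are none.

Nash profiles: (A,P), (A,R)

(A,P): NE
(A,Q): not NE [P2→R gives 3>0]
(A,R): NE
(B,P): not NE [P1→A gives 9>8; P2→Q gives 6>4]
(B,Q): not NE [P1→A gives 8>5]
(B,R): not NE [P1→A gives 5>2; P2→Q gives 6>2]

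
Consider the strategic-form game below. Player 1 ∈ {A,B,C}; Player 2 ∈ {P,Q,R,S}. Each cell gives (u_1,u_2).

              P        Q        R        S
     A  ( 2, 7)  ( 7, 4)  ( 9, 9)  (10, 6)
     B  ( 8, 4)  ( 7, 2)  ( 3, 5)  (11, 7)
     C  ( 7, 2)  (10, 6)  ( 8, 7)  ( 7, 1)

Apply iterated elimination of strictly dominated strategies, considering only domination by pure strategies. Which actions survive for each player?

IESDS → P1:{A,B} P2:{R,S}

P2 drop P (R beats it: A:9>7 B:5>4 C:7>2)
P2 drop Q (R beats it: A:9>4 B:5>2 C:7>6)
P1 drop C (A beats it: R:9>8 S:10>7)
P1→{A,B} P2→{R,S}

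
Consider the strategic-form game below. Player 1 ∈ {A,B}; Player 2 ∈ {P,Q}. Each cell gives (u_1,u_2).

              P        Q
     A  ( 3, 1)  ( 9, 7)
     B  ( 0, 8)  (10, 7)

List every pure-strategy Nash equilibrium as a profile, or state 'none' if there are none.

PSNE: ∅

(A,P): not NE [P2→Q gives 7>1]
(A,Q): not NE [P1→B gives 10>9]
(B,P): not NE [P1→A gives 3>0]
(B,Q): not NE [P2→P gives 8>7]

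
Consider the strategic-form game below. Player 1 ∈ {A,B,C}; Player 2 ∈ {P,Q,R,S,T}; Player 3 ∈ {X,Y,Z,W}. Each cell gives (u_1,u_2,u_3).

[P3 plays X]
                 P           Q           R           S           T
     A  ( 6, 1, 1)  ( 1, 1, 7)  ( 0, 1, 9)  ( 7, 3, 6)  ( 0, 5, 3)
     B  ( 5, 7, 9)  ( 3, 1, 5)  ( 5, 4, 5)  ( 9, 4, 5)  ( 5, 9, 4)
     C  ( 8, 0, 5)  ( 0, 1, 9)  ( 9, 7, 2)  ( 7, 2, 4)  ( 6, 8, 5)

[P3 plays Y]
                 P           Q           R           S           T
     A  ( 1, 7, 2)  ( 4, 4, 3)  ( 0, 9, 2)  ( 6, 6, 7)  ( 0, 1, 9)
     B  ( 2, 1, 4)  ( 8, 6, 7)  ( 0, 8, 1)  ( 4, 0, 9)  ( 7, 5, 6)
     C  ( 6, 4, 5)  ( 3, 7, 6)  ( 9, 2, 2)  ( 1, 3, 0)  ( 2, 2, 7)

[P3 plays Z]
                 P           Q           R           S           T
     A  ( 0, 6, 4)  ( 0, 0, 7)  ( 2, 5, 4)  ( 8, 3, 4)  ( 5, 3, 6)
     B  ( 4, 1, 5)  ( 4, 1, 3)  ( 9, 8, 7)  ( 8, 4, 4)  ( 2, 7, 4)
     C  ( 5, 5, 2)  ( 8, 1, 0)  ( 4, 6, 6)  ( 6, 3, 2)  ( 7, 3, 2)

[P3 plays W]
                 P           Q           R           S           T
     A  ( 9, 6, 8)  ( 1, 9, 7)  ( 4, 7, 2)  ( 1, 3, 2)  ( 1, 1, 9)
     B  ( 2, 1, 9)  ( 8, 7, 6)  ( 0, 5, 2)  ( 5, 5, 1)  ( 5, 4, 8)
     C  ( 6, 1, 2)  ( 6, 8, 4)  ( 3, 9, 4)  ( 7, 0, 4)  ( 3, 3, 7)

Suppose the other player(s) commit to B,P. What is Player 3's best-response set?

u_3(X vs B,P) = 9
u_3(Y vs B,P) = 4
u_3(Z vs B,P) = 5
u_3(W vs B,P) = 9
max payoff 9 at {X,W}

P3 best: {X,W}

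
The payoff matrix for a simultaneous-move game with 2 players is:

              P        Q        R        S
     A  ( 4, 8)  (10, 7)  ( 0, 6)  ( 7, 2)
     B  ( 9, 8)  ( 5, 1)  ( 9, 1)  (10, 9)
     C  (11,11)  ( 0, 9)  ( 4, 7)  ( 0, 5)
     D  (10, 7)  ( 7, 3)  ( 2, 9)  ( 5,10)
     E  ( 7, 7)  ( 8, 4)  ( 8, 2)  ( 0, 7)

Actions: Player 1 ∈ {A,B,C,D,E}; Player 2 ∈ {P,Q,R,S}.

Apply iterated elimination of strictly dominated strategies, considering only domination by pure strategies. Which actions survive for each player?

P2 drop Q (P beats it: A:8>7 B:8>1 C:11>9 D:7>3 E:7>4)
P1 drop A (B beats it: P:9>4 R:9>0 S:10>7)
P1 drop E (B beats it: P:9>7 R:9>8 S:10>0)
P1→{B,C,D} P2→{P,R,S}

Remaining: P1:{B,C,D} P2:{P,R,S}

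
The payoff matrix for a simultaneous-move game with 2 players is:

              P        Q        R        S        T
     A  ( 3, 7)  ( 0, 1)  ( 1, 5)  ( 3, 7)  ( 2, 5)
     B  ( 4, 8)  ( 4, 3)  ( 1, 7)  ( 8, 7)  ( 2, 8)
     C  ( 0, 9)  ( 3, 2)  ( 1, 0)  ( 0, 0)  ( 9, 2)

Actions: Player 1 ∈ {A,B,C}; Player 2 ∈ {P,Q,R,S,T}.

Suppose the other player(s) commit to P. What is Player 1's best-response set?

u_1(A vs P) = 3
u_1(B vs P) = 4
u_1(C vs P) = 0
max payoff 4 at {B}

argmax u_1 = {B}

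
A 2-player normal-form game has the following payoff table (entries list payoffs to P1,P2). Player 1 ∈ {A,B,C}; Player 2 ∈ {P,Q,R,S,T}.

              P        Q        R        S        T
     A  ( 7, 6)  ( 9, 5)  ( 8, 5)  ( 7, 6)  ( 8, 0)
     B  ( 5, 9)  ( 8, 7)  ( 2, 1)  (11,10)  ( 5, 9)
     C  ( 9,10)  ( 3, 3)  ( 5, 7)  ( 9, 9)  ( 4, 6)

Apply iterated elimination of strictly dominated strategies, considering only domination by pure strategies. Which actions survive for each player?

P2 drop Q (P beats it: A:6>5 B:9>7 C:10>3)
P2 drop R (P beats it: A:6>5 B:9>1 C:10>7)
P2 drop T (S beats it: A:6>0 B:10>9 C:9>6)
P1 drop A (C beats it: P:9>7 S:9>7)
P1→{B,C} P2→{P,S}

IESDS → P1:{B,C} P2:{P,S}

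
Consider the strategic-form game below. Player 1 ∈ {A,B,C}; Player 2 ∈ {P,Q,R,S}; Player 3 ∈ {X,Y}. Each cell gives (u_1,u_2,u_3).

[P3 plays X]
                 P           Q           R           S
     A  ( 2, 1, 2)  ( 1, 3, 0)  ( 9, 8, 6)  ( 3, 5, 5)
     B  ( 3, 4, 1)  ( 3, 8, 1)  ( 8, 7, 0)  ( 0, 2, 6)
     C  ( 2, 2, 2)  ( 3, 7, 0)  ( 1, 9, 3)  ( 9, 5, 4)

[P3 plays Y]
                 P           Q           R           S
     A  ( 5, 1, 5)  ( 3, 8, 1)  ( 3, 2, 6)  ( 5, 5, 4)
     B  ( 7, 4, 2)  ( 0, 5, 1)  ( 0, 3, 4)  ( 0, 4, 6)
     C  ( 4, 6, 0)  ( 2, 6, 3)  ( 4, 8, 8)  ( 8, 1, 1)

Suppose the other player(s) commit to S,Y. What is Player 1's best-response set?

BR_1 = {C}

u_1(A vs S,Y) = 5
u_1(B vs S,Y) = 0
u_1(C vs S,Y) = 8
max payoff 8 at {C}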